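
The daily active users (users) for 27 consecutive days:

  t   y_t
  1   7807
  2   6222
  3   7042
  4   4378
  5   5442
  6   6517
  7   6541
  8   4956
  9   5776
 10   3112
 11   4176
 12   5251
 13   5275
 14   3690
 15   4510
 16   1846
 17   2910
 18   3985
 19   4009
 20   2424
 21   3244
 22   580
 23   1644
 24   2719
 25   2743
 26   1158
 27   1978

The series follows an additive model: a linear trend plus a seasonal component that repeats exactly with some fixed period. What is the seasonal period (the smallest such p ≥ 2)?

First differences y_{t+1} − y_t: -1585, 820, -2664, 1064, 1075, 24, -1585, 820, -2664, 1064, 1075, 24, -1585, 820, …
The difference pattern repeats every 6 terms and not for any smaller step, so p = 6.

6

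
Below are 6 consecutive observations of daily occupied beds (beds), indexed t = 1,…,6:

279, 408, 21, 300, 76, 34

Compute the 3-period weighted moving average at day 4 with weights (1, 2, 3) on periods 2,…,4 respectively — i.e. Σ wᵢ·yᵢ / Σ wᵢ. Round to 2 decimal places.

Weighted sum: 1·408 + 2·21 + 3·300 = 408 + 42 + 900 = 1350
Weight total: 1 + 2 + 3 = 6
WMA = 1350 / 6 = 225.00

225.00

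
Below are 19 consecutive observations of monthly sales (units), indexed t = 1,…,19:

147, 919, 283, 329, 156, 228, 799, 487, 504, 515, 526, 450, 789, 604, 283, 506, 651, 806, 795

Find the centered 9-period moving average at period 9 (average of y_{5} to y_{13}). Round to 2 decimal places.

494.89

Sum of periods 5–13: 156 + 228 + 799 + 487 + 504 + 515 + 526 + 450 + 789 = 4454
Divide by 9: 4454 / 9 = 494.89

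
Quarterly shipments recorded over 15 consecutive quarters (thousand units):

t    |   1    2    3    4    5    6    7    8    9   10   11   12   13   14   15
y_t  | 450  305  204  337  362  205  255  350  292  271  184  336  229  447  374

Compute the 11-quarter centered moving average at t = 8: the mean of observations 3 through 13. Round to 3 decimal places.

275.000

Sum of periods 3–13: 204 + 337 + 362 + 205 + 255 + 350 + 292 + 271 + 184 + 336 + 229 = 3025
Divide by 11: 3025 / 11 = 275.000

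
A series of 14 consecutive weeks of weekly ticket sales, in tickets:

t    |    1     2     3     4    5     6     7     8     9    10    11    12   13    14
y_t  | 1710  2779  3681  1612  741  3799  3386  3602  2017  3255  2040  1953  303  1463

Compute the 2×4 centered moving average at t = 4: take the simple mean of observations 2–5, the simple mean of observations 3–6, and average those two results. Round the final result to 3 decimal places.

2330.750

Sum over 2–5: 2779 + 3681 + 1612 + 741 = 8813
Sum over 3–6: 3681 + 1612 + 741 + 3799 = 9833
CMA at t=4 = (8813 + 9833) / (2·4) = 18646 / 8 = 2330.750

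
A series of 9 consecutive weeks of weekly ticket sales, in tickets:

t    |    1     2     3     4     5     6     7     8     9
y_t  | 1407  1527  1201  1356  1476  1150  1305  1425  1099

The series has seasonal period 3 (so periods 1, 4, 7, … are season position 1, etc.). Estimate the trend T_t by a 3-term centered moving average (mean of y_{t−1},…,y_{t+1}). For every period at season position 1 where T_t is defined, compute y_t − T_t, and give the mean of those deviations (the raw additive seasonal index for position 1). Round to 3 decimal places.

Season position 1 occurs at t = 4, 7 (where T_t is defined).
t=4: T_4 = 1344.33333; y_4 − T_4 = 1356 − 1344.33333 = 11.66667
t=7: T_7 = 1293.33333; y_7 − T_7 = 1305 − 1293.33333 = 11.66667
Mean deviation: (11.66667 + 11.66667) / 2 = 11.667

11.667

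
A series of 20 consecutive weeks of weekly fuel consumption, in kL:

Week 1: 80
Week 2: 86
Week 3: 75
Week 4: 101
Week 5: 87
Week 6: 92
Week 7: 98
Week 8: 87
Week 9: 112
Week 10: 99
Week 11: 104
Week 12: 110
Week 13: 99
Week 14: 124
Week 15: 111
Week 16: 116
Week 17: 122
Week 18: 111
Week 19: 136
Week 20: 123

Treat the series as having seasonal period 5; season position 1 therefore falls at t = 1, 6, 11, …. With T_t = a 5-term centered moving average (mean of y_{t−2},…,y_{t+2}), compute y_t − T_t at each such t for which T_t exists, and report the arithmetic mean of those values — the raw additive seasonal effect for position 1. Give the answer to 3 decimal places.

-0.867

Season position 1 occurs at t = 6, 11, 16 (where T_t is defined).
t=6: T_6 = 93.00000; y_6 − T_6 = 92 − 93.00000 = -1.00000
t=11: T_11 = 104.80000; y_11 − T_11 = 104 − 104.80000 = -0.80000
t=16: T_16 = 116.80000; y_16 − T_16 = 116 − 116.80000 = -0.80000
Mean deviation: (-1.00000 + -0.80000 + -0.80000) / 3 = -0.867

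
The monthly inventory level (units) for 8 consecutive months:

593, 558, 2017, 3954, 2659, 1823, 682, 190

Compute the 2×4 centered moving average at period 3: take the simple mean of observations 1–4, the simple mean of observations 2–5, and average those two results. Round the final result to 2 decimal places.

Sum over 1–4: 593 + 558 + 2017 + 3954 = 7122
Sum over 2–5: 558 + 2017 + 3954 + 2659 = 9188
CMA at t=3 = (7122 + 9188) / (2·4) = 16310 / 8 = 2038.75

2038.75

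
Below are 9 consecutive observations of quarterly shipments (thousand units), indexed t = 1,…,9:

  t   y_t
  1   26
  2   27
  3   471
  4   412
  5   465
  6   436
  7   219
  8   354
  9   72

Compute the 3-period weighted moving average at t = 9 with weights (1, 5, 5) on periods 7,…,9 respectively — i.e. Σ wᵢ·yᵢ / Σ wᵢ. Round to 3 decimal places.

213.545

Weighted sum: 1·219 + 5·354 + 5·72 = 219 + 1770 + 360 = 2349
Weight total: 1 + 5 + 5 = 11
WMA = 2349 / 11 = 213.545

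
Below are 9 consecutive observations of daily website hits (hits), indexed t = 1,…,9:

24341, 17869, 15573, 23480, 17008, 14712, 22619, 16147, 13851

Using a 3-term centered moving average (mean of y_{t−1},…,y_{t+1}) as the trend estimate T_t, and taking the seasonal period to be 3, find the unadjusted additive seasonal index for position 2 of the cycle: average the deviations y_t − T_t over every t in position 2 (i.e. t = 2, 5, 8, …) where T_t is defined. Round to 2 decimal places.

Season position 2 occurs at t = 2, 5, 8 (where T_t is defined).
t=2: T_2 = 19261.0000; y_2 − T_2 = 17869 − 19261.0000 = -1392.0000
t=5: T_5 = 18400.0000; y_5 − T_5 = 17008 − 18400.0000 = -1392.0000
t=8: T_8 = 17539.0000; y_8 − T_8 = 16147 − 17539.0000 = -1392.0000
Mean deviation: (-1392.0000 + -1392.0000 + -1392.0000) / 3 = -1392.00

-1392.00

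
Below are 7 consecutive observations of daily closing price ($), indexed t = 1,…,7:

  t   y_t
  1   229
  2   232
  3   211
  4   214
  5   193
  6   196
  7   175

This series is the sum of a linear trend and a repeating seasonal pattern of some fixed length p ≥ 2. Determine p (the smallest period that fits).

First differences y_{t+1} − y_t: 3, -21, 3, -21, 3, -21, …
The difference pattern repeats every 2 terms and not for any smaller step, so p = 2.

2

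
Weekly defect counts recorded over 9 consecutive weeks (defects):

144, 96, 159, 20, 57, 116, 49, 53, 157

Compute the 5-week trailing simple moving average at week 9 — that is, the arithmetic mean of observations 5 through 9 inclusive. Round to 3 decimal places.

86.400

Sum of periods 5–9: 57 + 116 + 49 + 53 + 157 = 432
Divide by 5: 432 / 5 = 86.400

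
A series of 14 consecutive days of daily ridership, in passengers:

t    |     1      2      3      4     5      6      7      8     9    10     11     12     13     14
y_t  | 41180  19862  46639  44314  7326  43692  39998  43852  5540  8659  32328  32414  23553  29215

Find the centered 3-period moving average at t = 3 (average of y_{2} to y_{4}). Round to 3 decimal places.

36938.333

Sum of periods 2–4: 19862 + 46639 + 44314 = 110815
Divide by 3: 110815 / 3 = 36938.333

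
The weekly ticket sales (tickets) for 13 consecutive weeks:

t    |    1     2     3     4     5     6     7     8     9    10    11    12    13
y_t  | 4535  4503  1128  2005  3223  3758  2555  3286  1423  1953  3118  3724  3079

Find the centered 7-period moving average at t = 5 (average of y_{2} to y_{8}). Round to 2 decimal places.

Sum of periods 2–8: 4503 + 1128 + 2005 + 3223 + 3758 + 2555 + 3286 = 20458
Divide by 7: 20458 / 7 = 2922.57

2922.57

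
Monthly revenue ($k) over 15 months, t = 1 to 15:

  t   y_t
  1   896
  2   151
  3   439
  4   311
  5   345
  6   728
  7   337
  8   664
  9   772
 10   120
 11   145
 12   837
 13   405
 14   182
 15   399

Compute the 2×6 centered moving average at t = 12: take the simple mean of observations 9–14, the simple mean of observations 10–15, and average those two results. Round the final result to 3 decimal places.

379.083

Sum over 9–14: 772 + 120 + 145 + 837 + 405 + 182 = 2461
Sum over 10–15: 120 + 145 + 837 + 405 + 182 + 399 = 2088
CMA at t=12 = (2461 + 2088) / (2·6) = 4549 / 12 = 379.083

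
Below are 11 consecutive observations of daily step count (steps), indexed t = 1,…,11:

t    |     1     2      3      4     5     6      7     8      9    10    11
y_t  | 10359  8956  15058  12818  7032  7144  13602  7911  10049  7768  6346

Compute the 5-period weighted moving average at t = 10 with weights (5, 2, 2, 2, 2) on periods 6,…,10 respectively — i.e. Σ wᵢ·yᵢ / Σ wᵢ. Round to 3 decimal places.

Weighted sum: 5·7144 + 2·13602 + 2·7911 + 2·10049 + 2·7768 = 35720 + 27204 + 15822 + 20098 + 15536 = 114380
Weight total: 5 + 2 + 2 + 2 + 2 = 13
WMA = 114380 / 13 = 8798.462

8798.462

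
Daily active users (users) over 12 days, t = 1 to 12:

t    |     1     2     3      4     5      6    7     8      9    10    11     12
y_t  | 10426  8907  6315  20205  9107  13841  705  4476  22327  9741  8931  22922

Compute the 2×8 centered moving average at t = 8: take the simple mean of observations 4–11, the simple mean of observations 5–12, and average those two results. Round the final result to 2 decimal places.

Sum over 4–11: 20205 + 9107 + 13841 + 705 + 4476 + 22327 + 9741 + 8931 = 89333
Sum over 5–12: 9107 + 13841 + 705 + 4476 + 22327 + 9741 + 8931 + 22922 = 92050
CMA at t=8 = (89333 + 92050) / (2·8) = 181383 / 16 = 11336.44

11336.44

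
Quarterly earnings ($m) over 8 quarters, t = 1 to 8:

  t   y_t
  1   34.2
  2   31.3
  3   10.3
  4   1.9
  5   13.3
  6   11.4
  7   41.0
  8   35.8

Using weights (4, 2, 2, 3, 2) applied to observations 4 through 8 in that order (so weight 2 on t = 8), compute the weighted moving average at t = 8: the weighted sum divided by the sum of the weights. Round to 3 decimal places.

Weighted sum: 4·1.9 + 2·13.3 + 2·11.4 + 3·41.0 + 2·35.8 = 7.6 + 26.6 + 22.8 + 123.0 + 71.6 = 251.6
Weight total: 4 + 2 + 2 + 3 + 2 = 13
WMA = 251.6 / 13 = 19.354

19.354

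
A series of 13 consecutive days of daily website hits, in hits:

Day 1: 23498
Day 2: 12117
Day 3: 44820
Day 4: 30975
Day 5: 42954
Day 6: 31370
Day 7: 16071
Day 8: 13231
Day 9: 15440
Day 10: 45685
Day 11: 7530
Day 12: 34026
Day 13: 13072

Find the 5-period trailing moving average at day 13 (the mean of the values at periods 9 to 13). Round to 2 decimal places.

Sum of periods 9–13: 15440 + 45685 + 7530 + 34026 + 13072 = 115753
Divide by 5: 115753 / 5 = 23150.60

23150.60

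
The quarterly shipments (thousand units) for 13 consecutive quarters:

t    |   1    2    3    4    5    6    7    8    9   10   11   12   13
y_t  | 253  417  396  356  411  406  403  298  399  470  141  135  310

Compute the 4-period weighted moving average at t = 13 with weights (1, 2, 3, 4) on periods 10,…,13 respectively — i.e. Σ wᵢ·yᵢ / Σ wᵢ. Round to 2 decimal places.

Weighted sum: 1·470 + 2·141 + 3·135 + 4·310 = 470 + 282 + 405 + 1240 = 2397
Weight total: 1 + 2 + 3 + 4 = 10
WMA = 2397 / 10 = 239.70

239.70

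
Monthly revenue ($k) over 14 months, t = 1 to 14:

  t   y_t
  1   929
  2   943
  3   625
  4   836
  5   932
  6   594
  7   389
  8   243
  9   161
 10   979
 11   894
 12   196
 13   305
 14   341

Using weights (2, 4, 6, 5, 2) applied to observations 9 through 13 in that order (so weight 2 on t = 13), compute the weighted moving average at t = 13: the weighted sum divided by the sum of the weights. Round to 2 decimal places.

589.05

Weighted sum: 2·161 + 4·979 + 6·894 + 5·196 + 2·305 = 322 + 3916 + 5364 + 980 + 610 = 11192
Weight total: 2 + 4 + 6 + 5 + 2 = 19
WMA = 11192 / 19 = 589.05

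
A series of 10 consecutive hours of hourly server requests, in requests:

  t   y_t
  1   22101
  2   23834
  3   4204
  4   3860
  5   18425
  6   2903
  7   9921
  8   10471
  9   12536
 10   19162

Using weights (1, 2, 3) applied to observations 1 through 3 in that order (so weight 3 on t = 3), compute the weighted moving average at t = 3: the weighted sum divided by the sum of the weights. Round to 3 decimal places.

13730.167

Weighted sum: 1·22101 + 2·23834 + 3·4204 = 22101 + 47668 + 12612 = 82381
Weight total: 1 + 2 + 3 = 6
WMA = 82381 / 6 = 13730.167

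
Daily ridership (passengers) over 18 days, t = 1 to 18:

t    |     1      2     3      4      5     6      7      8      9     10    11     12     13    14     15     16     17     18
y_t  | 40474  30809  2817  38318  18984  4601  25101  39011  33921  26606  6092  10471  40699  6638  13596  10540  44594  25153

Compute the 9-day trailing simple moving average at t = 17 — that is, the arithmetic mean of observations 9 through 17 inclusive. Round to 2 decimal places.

21461.89

Sum of periods 9–17: 33921 + 26606 + 6092 + 10471 + 40699 + 6638 + 13596 + 10540 + 44594 = 193157
Divide by 9: 193157 / 9 = 21461.89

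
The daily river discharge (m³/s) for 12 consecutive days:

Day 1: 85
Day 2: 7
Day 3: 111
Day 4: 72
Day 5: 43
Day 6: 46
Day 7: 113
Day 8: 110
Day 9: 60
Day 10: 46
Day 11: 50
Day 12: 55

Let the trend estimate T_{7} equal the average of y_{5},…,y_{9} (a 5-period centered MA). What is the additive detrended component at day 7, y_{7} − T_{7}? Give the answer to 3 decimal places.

Trend T_7 = (43 + 46 + 113 + 110 + 60) / 5 = 372/5 = 74.40000
Detrended value: 113 − 74.40000 = 38.600

38.600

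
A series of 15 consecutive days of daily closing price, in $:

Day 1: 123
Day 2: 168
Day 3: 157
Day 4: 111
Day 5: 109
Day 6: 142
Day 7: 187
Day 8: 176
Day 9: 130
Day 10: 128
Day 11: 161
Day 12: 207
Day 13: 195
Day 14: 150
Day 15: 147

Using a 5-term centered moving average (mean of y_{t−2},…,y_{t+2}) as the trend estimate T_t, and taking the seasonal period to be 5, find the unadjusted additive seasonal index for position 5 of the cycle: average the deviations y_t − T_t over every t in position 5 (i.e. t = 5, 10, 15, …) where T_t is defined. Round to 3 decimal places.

-32.300

Season position 5 occurs at t = 5, 10 (where T_t is defined).
t=5: T_5 = 141.20000; y_5 − T_5 = 109 − 141.20000 = -32.20000
t=10: T_10 = 160.40000; y_10 − T_10 = 128 − 160.40000 = -32.40000
Mean deviation: (-32.20000 + -32.40000) / 2 = -32.300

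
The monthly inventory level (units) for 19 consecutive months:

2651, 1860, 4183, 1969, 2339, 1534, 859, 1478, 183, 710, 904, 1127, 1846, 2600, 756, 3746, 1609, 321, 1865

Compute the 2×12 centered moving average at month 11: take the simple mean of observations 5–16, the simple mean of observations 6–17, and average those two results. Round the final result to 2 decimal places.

Sum over 5–16: 2339 + 1534 + 859 + 1478 + 183 + 710 + 904 + 1127 + 1846 + 2600 + 756 + 3746 = 18082
Sum over 6–17: 1534 + 859 + 1478 + 183 + 710 + 904 + 1127 + 1846 + 2600 + 756 + 3746 + 1609 = 17352
CMA at t=11 = (18082 + 17352) / (2·12) = 35434 / 24 = 1476.42

1476.42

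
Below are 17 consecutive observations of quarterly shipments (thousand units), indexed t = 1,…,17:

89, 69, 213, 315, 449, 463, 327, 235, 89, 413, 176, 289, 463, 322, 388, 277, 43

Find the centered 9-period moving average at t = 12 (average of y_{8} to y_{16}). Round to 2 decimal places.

294.67

Sum of periods 8–16: 235 + 89 + 413 + 176 + 289 + 463 + 322 + 388 + 277 = 2652
Divide by 9: 2652 / 9 = 294.67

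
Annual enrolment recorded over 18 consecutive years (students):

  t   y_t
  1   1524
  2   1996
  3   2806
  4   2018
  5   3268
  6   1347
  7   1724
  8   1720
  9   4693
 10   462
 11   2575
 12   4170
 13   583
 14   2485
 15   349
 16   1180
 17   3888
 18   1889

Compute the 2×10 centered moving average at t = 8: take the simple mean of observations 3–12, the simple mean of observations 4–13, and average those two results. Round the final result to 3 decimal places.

Sum over 3–12: 2806 + 2018 + 3268 + 1347 + 1724 + 1720 + 4693 + 462 + 2575 + 4170 = 24783
Sum over 4–13: 2018 + 3268 + 1347 + 1724 + 1720 + 4693 + 462 + 2575 + 4170 + 583 = 22560
CMA at t=8 = (24783 + 22560) / (2·10) = 47343 / 20 = 2367.150

2367.150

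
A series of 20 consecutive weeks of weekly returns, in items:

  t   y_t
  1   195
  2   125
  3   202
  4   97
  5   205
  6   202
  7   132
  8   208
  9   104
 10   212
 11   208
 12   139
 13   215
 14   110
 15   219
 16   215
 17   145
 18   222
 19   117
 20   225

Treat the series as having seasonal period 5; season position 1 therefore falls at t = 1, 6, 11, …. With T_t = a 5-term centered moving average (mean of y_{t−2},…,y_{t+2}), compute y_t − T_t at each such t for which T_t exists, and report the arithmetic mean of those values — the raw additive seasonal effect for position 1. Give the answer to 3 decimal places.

Season position 1 occurs at t = 6, 11, 16 (where T_t is defined).
t=6: T_6 = 168.80000; y_6 − T_6 = 202 − 168.80000 = 33.20000
t=11: T_11 = 175.60000; y_11 − T_11 = 208 − 175.60000 = 32.40000
t=16: T_16 = 182.20000; y_16 − T_16 = 215 − 182.20000 = 32.80000
Mean deviation: (33.20000 + 32.40000 + 32.80000) / 3 = 32.800

32.800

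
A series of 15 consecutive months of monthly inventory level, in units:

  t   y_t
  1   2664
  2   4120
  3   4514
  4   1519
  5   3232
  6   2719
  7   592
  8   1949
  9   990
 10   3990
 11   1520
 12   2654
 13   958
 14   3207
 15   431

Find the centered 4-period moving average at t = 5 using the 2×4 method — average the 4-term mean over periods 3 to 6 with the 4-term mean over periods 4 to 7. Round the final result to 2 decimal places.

2505.75

Sum over 3–6: 4514 + 1519 + 3232 + 2719 = 11984
Sum over 4–7: 1519 + 3232 + 2719 + 592 = 8062
CMA at t=5 = (11984 + 8062) / (2·4) = 20046 / 8 = 2505.75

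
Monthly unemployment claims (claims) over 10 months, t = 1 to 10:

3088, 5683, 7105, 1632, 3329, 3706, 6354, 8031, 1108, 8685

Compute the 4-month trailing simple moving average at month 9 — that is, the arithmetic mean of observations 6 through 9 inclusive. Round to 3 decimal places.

Sum of periods 6–9: 3706 + 6354 + 8031 + 1108 = 19199
Divide by 4: 19199 / 4 = 4799.750

4799.750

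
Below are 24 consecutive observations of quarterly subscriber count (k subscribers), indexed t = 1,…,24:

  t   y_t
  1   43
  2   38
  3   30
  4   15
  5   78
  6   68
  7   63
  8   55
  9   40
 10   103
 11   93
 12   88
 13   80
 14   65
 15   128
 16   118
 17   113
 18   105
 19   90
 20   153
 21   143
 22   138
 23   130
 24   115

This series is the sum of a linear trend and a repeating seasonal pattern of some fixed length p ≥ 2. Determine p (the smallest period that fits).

5

First differences y_{t+1} − y_t: -5, -8, -15, 63, -10, -5, -8, -15, 63, -10, -5, -8, …
The difference pattern repeats every 5 terms and not for any smaller step, so p = 5.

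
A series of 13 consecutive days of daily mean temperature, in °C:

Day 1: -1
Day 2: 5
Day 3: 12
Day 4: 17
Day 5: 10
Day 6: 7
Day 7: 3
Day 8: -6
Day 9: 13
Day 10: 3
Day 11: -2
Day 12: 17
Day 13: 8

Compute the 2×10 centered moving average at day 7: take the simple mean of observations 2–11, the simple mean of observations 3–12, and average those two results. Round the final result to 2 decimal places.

Sum over 2–11: 5 + 12 + 17 + 10 + 7 + 3 + (-6) + 13 + 3 + (-2) = 62
Sum over 3–12: 12 + 17 + 10 + 7 + 3 + (-6) + 13 + 3 + (-2) + 17 = 74
CMA at t=7 = (62 + 74) / (2·10) = 136 / 20 = 6.80

6.80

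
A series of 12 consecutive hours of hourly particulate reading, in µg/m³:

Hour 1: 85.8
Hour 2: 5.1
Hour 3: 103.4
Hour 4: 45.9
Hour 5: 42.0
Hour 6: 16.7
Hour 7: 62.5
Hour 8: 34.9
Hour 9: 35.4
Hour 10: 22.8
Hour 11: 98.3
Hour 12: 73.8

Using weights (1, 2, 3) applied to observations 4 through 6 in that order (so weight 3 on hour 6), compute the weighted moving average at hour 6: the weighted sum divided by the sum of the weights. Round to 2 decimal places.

Weighted sum: 1·45.9 + 2·42.0 + 3·16.7 = 45.9 + 84.0 + 50.1 = 180.0
Weight total: 1 + 2 + 3 = 6
WMA = 180.0 / 6 = 30.00

30.00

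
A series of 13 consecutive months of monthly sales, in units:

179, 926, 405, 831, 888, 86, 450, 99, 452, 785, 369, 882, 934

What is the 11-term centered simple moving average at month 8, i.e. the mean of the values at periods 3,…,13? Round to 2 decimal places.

561.91

Sum of periods 3–13: 405 + 831 + 888 + 86 + 450 + 99 + 452 + 785 + 369 + 882 + 934 = 6181
Divide by 11: 6181 / 11 = 561.91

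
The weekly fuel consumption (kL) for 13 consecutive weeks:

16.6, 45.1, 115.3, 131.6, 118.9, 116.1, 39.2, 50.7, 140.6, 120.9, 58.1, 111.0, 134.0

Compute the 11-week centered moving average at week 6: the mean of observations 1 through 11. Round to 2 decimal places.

86.65

Sum of periods 1–11: 16.6 + 45.1 + 115.3 + 131.6 + 118.9 + 116.1 + 39.2 + 50.7 + 140.6 + 120.9 + 58.1 = 953.1
Divide by 11: 953.1 / 11 = 86.65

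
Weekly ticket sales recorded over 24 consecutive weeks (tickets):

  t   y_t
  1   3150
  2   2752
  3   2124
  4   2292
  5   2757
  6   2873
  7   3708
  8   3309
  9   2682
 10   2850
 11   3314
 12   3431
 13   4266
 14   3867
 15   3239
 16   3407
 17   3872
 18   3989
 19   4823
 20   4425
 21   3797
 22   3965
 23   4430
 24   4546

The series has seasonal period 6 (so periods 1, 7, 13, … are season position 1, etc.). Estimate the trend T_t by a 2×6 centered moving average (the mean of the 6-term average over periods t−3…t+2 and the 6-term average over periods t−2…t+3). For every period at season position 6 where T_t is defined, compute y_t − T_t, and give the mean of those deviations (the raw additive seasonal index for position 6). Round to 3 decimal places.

-17.028

Season position 6 occurs at t = 6, 12, 18 (where T_t is defined).
t=6: T_6 = 2890.33333; y_6 − T_6 = 2873 − 2890.33333 = -17.33333
t=12: T_12 = 3448.08333; y_12 − T_12 = 3431 − 3448.08333 = -17.08333
t=18: T_18 = 4005.66667; y_18 − T_18 = 3989 − 4005.66667 = -16.66667
Mean deviation: (-17.33333 + -17.08333 + -16.66667) / 3 = -17.028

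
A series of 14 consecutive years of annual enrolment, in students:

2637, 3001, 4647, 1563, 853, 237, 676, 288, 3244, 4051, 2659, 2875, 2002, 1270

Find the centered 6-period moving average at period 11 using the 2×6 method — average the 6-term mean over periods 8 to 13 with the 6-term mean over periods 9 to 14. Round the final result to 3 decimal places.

Sum over 8–13: 288 + 3244 + 4051 + 2659 + 2875 + 2002 = 15119
Sum over 9–14: 3244 + 4051 + 2659 + 2875 + 2002 + 1270 = 16101
CMA at t=11 = (15119 + 16101) / (2·6) = 31220 / 12 = 2601.667

2601.667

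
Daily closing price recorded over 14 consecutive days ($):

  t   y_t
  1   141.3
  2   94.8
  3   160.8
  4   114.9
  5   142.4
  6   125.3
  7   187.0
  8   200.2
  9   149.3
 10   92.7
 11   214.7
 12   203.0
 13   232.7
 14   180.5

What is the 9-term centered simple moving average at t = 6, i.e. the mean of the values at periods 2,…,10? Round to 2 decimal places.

140.82

Sum of periods 2–10: 94.8 + 160.8 + 114.9 + 142.4 + 125.3 + 187.0 + 200.2 + 149.3 + 92.7 = 1267.4
Divide by 9: 1267.4 / 9 = 140.82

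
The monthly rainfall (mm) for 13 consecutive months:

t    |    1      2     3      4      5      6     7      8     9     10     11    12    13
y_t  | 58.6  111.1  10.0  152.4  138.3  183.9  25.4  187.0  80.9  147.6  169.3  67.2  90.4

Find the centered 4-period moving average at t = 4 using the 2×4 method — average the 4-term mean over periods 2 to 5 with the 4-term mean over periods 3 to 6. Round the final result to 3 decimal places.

112.050

Sum over 2–5: 111.1 + 10.0 + 152.4 + 138.3 = 411.8
Sum over 3–6: 10.0 + 152.4 + 138.3 + 183.9 = 484.6
CMA at t=4 = (411.8 + 484.6) / (2·4) = 896.4 / 8 = 112.050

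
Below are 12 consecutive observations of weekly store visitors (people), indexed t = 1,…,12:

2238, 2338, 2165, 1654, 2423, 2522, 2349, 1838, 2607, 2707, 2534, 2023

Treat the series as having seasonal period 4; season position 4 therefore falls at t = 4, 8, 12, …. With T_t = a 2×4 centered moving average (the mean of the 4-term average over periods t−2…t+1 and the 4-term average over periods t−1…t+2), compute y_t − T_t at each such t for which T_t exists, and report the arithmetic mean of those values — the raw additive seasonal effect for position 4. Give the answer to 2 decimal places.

-514.06

Season position 4 occurs at t = 4, 8 (where T_t is defined).
t=4: T_4 = 2168.0000; y_4 − T_4 = 1654 − 2168.0000 = -514.0000
t=8: T_8 = 2352.1250; y_8 − T_8 = 1838 − 2352.1250 = -514.1250
Mean deviation: (-514.0000 + -514.1250) / 2 = -514.06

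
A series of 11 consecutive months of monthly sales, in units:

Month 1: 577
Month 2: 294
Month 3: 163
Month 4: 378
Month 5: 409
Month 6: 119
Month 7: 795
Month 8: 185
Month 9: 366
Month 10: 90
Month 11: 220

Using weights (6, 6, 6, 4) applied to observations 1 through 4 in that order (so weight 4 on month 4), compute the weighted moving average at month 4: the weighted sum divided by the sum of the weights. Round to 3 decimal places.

Weighted sum: 6·577 + 6·294 + 6·163 + 4·378 = 3462 + 1764 + 978 + 1512 = 7716
Weight total: 6 + 6 + 6 + 4 = 22
WMA = 7716 / 22 = 350.727

350.727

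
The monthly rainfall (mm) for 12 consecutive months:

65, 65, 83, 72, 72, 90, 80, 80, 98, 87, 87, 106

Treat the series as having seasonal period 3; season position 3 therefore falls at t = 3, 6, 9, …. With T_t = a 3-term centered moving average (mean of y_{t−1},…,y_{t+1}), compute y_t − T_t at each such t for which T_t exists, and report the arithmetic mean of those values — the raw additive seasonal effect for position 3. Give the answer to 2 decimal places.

Season position 3 occurs at t = 3, 6, 9 (where T_t is defined).
t=3: T_3 = 73.3333; y_3 − T_3 = 83 − 73.3333 = 9.6667
t=6: T_6 = 80.6667; y_6 − T_6 = 90 − 80.6667 = 9.3333
t=9: T_9 = 88.3333; y_9 − T_9 = 98 − 88.3333 = 9.6667
Mean deviation: (9.6667 + 9.3333 + 9.6667) / 3 = 9.56

9.56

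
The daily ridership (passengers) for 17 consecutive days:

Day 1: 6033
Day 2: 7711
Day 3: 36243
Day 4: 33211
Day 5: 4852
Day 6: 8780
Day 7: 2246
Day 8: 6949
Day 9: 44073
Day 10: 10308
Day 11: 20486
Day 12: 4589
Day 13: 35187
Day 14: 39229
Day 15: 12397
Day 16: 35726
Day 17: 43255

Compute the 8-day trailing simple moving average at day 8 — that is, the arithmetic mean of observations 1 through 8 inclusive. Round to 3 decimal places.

13253.125

Sum of periods 1–8: 6033 + 7711 + 36243 + 33211 + 4852 + 8780 + 2246 + 6949 = 106025
Divide by 8: 106025 / 8 = 13253.125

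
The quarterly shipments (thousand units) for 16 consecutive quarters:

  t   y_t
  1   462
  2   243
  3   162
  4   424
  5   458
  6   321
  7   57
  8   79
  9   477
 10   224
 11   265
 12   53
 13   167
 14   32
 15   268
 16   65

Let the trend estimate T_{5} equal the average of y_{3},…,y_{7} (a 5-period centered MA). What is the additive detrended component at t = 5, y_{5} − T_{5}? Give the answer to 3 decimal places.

Trend T_5 = (162 + 424 + 458 + 321 + 57) / 5 = 1422/5 = 284.40000
Detrended value: 458 − 284.40000 = 173.600

173.600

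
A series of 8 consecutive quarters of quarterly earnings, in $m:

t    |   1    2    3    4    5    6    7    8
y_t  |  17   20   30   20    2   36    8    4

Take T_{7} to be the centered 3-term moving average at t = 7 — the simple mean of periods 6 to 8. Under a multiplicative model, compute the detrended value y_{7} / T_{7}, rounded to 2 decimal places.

0.50

Trend T_7 = (36 + 8 + 4) / 3 = 48/3 = 16.0000
Ratio to trend: 8 / 16.0000 = 0.50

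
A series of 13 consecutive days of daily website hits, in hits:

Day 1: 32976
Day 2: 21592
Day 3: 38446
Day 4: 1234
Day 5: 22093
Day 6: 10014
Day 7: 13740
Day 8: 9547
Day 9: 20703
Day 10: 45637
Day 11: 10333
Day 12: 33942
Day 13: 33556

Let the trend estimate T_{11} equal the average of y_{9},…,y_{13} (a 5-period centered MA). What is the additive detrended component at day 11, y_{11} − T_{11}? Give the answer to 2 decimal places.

-18501.20

Trend T_11 = (20703 + 45637 + 10333 + 33942 + 33556) / 5 = 144171/5 = 28834.2000
Detrended value: 10333 − 28834.2000 = -18501.20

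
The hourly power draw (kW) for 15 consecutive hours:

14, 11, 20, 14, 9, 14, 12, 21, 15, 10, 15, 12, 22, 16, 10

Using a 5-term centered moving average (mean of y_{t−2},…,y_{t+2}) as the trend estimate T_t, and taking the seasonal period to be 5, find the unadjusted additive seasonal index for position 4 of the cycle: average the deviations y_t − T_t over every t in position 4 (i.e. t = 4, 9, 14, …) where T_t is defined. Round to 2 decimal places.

Season position 4 occurs at t = 4, 9 (where T_t is defined).
t=4: T_4 = 13.6000; y_4 − T_4 = 14 − 13.6000 = 0.4000
t=9: T_9 = 14.6000; y_9 − T_9 = 15 − 14.6000 = 0.4000
Mean deviation: (0.4000 + 0.4000) / 2 = 0.40

0.40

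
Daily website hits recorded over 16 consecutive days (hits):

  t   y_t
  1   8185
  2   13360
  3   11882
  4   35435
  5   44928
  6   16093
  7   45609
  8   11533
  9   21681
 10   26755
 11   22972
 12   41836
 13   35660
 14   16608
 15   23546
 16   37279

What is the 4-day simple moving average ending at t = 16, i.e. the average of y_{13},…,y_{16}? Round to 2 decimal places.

28273.25

Sum of periods 13–16: 35660 + 16608 + 23546 + 37279 = 113093
Divide by 4: 113093 / 4 = 28273.25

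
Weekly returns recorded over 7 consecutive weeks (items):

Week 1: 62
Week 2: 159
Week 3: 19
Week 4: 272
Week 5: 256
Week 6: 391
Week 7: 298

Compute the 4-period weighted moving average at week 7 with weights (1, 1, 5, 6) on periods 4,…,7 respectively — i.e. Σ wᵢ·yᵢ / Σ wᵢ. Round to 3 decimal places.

Weighted sum: 1·272 + 1·256 + 5·391 + 6·298 = 272 + 256 + 1955 + 1788 = 4271
Weight total: 1 + 1 + 5 + 6 = 13
WMA = 4271 / 13 = 328.538

328.538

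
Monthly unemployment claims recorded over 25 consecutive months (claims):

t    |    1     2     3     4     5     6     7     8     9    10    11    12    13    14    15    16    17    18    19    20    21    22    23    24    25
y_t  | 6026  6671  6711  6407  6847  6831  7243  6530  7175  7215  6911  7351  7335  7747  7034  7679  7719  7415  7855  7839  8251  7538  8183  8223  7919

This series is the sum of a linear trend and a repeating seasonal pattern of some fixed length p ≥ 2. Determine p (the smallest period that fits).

7

First differences y_{t+1} − y_t: 645, 40, -304, 440, -16, 412, -713, 645, 40, -304, 440, -16, 412, -713, 645, 40, …
The difference pattern repeats every 7 terms and not for any smaller step, so p = 7.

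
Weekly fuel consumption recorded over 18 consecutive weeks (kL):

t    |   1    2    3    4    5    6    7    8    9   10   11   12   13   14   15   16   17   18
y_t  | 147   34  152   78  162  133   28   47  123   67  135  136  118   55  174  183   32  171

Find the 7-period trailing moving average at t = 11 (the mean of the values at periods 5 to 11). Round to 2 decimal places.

99.29

Sum of periods 5–11: 162 + 133 + 28 + 47 + 123 + 67 + 135 = 695
Divide by 7: 695 / 7 = 99.29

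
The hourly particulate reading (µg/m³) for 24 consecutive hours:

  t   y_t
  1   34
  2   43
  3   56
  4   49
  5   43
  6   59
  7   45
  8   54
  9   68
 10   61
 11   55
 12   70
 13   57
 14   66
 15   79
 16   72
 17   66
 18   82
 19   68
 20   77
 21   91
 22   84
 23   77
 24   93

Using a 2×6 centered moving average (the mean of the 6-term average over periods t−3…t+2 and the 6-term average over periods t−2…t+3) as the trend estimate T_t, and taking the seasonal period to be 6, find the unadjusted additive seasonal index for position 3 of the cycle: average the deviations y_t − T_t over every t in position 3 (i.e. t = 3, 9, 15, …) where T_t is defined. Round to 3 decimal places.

10.000

Season position 3 occurs at t = 9, 15, 21 (where T_t is defined).
t=9: T_9 = 57.91667; y_9 − T_9 = 68 − 57.91667 = 10.08333
t=15: T_15 = 69.33333; y_15 − T_15 = 79 − 69.33333 = 9.66667
t=21: T_21 = 80.75000; y_21 − T_21 = 91 − 80.75000 = 10.25000
Mean deviation: (10.08333 + 9.66667 + 10.25000) / 3 = 10.000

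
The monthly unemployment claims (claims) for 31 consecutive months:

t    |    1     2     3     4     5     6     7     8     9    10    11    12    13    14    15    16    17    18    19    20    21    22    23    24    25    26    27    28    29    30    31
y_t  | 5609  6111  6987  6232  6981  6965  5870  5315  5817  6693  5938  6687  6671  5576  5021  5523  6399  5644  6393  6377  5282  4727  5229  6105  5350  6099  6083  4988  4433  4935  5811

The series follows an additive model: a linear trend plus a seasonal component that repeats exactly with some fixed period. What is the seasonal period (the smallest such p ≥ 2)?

First differences y_{t+1} − y_t: 502, 876, -755, 749, -16, -1095, -555, 502, 876, -755, 749, -16, -1095, -555, 502, 876, …
The difference pattern repeats every 7 terms and not for any smaller step, so p = 7.

7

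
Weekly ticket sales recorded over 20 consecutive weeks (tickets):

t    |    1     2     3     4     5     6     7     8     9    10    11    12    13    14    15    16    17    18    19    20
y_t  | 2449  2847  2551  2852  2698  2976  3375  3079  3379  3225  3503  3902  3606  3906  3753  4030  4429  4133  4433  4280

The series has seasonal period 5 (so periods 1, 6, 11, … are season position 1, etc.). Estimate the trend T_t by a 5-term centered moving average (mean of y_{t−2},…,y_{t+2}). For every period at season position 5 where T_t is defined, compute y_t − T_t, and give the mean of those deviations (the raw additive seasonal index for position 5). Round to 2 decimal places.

Season position 5 occurs at t = 5, 10, 15 (where T_t is defined).
t=5: T_5 = 2890.4000; y_5 − T_5 = 2698 − 2890.4000 = -192.4000
t=10: T_10 = 3417.6000; y_10 − T_10 = 3225 − 3417.6000 = -192.6000
t=15: T_15 = 3944.8000; y_15 − T_15 = 3753 − 3944.8000 = -191.8000
Mean deviation: (-192.4000 + -192.6000 + -191.8000) / 3 = -192.27

-192.27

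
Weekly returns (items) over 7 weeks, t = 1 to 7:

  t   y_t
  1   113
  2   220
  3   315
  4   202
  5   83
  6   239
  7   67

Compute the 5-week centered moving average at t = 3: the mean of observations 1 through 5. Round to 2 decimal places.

Sum of periods 1–5: 113 + 220 + 315 + 202 + 83 = 933
Divide by 5: 933 / 5 = 186.60

186.60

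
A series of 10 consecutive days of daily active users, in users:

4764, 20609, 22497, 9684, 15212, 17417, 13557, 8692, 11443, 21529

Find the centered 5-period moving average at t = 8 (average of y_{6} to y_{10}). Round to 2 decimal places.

Sum of periods 6–10: 17417 + 13557 + 8692 + 11443 + 21529 = 72638
Divide by 5: 72638 / 5 = 14527.60

14527.60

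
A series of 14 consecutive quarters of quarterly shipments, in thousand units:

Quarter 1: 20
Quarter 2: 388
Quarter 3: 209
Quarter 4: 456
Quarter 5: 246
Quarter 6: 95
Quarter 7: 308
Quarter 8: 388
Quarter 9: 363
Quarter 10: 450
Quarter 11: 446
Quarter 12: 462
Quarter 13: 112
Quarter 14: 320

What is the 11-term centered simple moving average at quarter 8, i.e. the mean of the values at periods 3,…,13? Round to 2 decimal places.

321.36

Sum of periods 3–13: 209 + 456 + 246 + 95 + 308 + 388 + 363 + 450 + 446 + 462 + 112 = 3535
Divide by 11: 3535 / 11 = 321.36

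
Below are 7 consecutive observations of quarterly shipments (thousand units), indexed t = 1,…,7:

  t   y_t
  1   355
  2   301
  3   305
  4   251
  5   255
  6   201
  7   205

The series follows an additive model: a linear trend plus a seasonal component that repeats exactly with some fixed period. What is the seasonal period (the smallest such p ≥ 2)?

First differences y_{t+1} − y_t: -54, 4, -54, 4, -54, 4, …
The difference pattern repeats every 2 terms and not for any smaller step, so p = 2.

2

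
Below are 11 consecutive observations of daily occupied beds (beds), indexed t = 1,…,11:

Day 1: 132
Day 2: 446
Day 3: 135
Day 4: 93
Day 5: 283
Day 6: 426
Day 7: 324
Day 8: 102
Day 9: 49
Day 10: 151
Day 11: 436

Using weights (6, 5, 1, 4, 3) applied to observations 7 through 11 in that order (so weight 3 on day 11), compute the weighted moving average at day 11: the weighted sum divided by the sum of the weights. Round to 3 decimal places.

232.368

Weighted sum: 6·324 + 5·102 + 1·49 + 4·151 + 3·436 = 1944 + 510 + 49 + 604 + 1308 = 4415
Weight total: 6 + 5 + 1 + 4 + 3 = 19
WMA = 4415 / 19 = 232.368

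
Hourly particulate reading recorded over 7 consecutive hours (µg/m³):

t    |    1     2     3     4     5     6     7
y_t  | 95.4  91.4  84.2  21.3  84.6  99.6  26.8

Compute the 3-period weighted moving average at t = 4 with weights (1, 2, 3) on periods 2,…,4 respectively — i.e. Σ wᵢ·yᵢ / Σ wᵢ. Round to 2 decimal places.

Weighted sum: 1·91.4 + 2·84.2 + 3·21.3 = 91.4 + 168.4 + 63.9 = 323.7
Weight total: 1 + 2 + 3 = 6
WMA = 323.7 / 6 = 53.95

53.95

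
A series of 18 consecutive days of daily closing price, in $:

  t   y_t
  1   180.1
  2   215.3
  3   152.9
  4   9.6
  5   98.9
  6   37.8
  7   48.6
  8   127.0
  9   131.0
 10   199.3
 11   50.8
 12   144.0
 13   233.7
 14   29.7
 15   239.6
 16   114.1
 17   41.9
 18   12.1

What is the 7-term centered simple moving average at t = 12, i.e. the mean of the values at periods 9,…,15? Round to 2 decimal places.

Sum of periods 9–15: 131.0 + 199.3 + 50.8 + 144.0 + 233.7 + 29.7 + 239.6 = 1028.1
Divide by 7: 1028.1 / 7 = 146.87

146.87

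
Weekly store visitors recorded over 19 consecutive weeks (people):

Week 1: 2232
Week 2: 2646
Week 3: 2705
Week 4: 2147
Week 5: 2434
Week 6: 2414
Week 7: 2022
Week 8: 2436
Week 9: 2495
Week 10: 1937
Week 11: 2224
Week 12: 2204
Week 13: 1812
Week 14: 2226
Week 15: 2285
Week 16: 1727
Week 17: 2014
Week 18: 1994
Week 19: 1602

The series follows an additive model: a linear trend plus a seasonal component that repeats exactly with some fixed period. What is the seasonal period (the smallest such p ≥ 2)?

First differences y_{t+1} − y_t: 414, 59, -558, 287, -20, -392, 414, 59, -558, 287, -20, -392, 414, 59, …
The difference pattern repeats every 6 terms and not for any smaller step, so p = 6.

6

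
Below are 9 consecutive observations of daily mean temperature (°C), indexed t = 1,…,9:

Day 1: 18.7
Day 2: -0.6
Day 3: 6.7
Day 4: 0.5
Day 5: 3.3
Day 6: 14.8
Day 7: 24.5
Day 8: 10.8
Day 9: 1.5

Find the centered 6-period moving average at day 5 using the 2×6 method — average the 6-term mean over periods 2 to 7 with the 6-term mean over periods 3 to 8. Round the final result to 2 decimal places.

9.15

Sum over 2–7: (-0.6) + 6.7 + 0.5 + 3.3 + 14.8 + 24.5 = 49.2
Sum over 3–8: 6.7 + 0.5 + 3.3 + 14.8 + 24.5 + 10.8 = 60.6
CMA at t=5 = (49.2 + 60.6) / (2·6) = 109.8 / 12 = 9.15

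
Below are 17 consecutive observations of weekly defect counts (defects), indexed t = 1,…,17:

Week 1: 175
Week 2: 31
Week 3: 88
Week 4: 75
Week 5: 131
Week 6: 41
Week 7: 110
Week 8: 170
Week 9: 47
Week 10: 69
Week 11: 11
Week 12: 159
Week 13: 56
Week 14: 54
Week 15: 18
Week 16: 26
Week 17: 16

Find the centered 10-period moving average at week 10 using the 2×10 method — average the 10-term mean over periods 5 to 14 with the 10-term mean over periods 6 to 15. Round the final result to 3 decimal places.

79.150

Sum over 5–14: 131 + 41 + 110 + 170 + 47 + 69 + 11 + 159 + 56 + 54 = 848
Sum over 6–15: 41 + 110 + 170 + 47 + 69 + 11 + 159 + 56 + 54 + 18 = 735
CMA at t=10 = (848 + 735) / (2·10) = 1583 / 20 = 79.150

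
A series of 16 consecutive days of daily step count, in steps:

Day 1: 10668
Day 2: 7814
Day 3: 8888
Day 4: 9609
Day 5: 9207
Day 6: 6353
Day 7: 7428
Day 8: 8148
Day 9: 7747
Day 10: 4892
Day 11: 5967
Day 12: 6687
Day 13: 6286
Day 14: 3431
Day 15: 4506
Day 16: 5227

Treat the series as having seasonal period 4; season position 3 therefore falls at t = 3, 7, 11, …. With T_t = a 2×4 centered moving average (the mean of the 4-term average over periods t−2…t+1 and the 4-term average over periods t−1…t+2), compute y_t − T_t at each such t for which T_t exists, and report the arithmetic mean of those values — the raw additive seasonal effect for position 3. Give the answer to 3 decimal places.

-173.750

Season position 3 occurs at t = 3, 7, 11 (where T_t is defined).
t=3: T_3 = 9062.12500; y_3 − T_3 = 8888 − 9062.12500 = -174.12500
t=7: T_7 = 7601.50000; y_7 − T_7 = 7428 − 7601.50000 = -173.50000
t=11: T_11 = 6140.62500; y_11 − T_11 = 5967 − 6140.62500 = -173.62500
Mean deviation: (-174.12500 + -173.50000 + -173.62500) / 3 = -173.750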